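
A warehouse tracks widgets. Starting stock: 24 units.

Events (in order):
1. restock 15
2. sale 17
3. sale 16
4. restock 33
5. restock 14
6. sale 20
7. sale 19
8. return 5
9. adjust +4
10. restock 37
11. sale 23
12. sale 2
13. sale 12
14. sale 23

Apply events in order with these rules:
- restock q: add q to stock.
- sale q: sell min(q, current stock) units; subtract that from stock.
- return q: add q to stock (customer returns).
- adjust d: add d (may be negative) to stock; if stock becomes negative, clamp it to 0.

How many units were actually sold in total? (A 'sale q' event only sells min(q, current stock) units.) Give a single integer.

Processing events:
Start: stock = 24
  Event 1 (restock 15): 24 + 15 = 39
  Event 2 (sale 17): sell min(17,39)=17. stock: 39 - 17 = 22. total_sold = 17
  Event 3 (sale 16): sell min(16,22)=16. stock: 22 - 16 = 6. total_sold = 33
  Event 4 (restock 33): 6 + 33 = 39
  Event 5 (restock 14): 39 + 14 = 53
  Event 6 (sale 20): sell min(20,53)=20. stock: 53 - 20 = 33. total_sold = 53
  Event 7 (sale 19): sell min(19,33)=19. stock: 33 - 19 = 14. total_sold = 72
  Event 8 (return 5): 14 + 5 = 19
  Event 9 (adjust +4): 19 + 4 = 23
  Event 10 (restock 37): 23 + 37 = 60
  Event 11 (sale 23): sell min(23,60)=23. stock: 60 - 23 = 37. total_sold = 95
  Event 12 (sale 2): sell min(2,37)=2. stock: 37 - 2 = 35. total_sold = 97
  Event 13 (sale 12): sell min(12,35)=12. stock: 35 - 12 = 23. total_sold = 109
  Event 14 (sale 23): sell min(23,23)=23. stock: 23 - 23 = 0. total_sold = 132
Final: stock = 0, total_sold = 132

Answer: 132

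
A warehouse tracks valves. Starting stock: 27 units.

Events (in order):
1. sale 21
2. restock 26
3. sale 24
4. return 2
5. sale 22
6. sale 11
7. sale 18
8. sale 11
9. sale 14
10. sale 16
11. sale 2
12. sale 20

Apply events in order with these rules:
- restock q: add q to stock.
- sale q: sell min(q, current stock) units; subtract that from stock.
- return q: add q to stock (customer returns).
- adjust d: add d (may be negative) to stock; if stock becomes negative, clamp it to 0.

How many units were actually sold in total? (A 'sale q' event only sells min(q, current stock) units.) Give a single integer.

Processing events:
Start: stock = 27
  Event 1 (sale 21): sell min(21,27)=21. stock: 27 - 21 = 6. total_sold = 21
  Event 2 (restock 26): 6 + 26 = 32
  Event 3 (sale 24): sell min(24,32)=24. stock: 32 - 24 = 8. total_sold = 45
  Event 4 (return 2): 8 + 2 = 10
  Event 5 (sale 22): sell min(22,10)=10. stock: 10 - 10 = 0. total_sold = 55
  Event 6 (sale 11): sell min(11,0)=0. stock: 0 - 0 = 0. total_sold = 55
  Event 7 (sale 18): sell min(18,0)=0. stock: 0 - 0 = 0. total_sold = 55
  Event 8 (sale 11): sell min(11,0)=0. stock: 0 - 0 = 0. total_sold = 55
  Event 9 (sale 14): sell min(14,0)=0. stock: 0 - 0 = 0. total_sold = 55
  Event 10 (sale 16): sell min(16,0)=0. stock: 0 - 0 = 0. total_sold = 55
  Event 11 (sale 2): sell min(2,0)=0. stock: 0 - 0 = 0. total_sold = 55
  Event 12 (sale 20): sell min(20,0)=0. stock: 0 - 0 = 0. total_sold = 55
Final: stock = 0, total_sold = 55

Answer: 55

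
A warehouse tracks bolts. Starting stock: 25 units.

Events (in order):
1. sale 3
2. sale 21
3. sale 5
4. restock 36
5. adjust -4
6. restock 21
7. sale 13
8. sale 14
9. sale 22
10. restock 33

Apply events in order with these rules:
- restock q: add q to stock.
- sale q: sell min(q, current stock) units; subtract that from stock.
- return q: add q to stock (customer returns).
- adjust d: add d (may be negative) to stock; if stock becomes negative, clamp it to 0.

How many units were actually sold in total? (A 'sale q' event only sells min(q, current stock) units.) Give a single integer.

Processing events:
Start: stock = 25
  Event 1 (sale 3): sell min(3,25)=3. stock: 25 - 3 = 22. total_sold = 3
  Event 2 (sale 21): sell min(21,22)=21. stock: 22 - 21 = 1. total_sold = 24
  Event 3 (sale 5): sell min(5,1)=1. stock: 1 - 1 = 0. total_sold = 25
  Event 4 (restock 36): 0 + 36 = 36
  Event 5 (adjust -4): 36 + -4 = 32
  Event 6 (restock 21): 32 + 21 = 53
  Event 7 (sale 13): sell min(13,53)=13. stock: 53 - 13 = 40. total_sold = 38
  Event 8 (sale 14): sell min(14,40)=14. stock: 40 - 14 = 26. total_sold = 52
  Event 9 (sale 22): sell min(22,26)=22. stock: 26 - 22 = 4. total_sold = 74
  Event 10 (restock 33): 4 + 33 = 37
Final: stock = 37, total_sold = 74

Answer: 74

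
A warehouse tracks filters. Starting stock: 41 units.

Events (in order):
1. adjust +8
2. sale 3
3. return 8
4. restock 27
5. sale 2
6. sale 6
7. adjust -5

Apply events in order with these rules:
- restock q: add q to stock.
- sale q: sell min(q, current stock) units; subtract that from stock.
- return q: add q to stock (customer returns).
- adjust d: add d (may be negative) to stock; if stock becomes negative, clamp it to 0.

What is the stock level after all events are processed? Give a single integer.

Processing events:
Start: stock = 41
  Event 1 (adjust +8): 41 + 8 = 49
  Event 2 (sale 3): sell min(3,49)=3. stock: 49 - 3 = 46. total_sold = 3
  Event 3 (return 8): 46 + 8 = 54
  Event 4 (restock 27): 54 + 27 = 81
  Event 5 (sale 2): sell min(2,81)=2. stock: 81 - 2 = 79. total_sold = 5
  Event 6 (sale 6): sell min(6,79)=6. stock: 79 - 6 = 73. total_sold = 11
  Event 7 (adjust -5): 73 + -5 = 68
Final: stock = 68, total_sold = 11

Answer: 68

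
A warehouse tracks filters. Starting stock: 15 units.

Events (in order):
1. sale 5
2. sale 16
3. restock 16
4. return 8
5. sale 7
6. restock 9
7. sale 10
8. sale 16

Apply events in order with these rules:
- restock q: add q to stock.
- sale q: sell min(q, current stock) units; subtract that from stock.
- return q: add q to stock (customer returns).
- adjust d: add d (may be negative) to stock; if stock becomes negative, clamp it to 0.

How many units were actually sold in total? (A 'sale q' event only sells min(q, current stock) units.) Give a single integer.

Answer: 48

Derivation:
Processing events:
Start: stock = 15
  Event 1 (sale 5): sell min(5,15)=5. stock: 15 - 5 = 10. total_sold = 5
  Event 2 (sale 16): sell min(16,10)=10. stock: 10 - 10 = 0. total_sold = 15
  Event 3 (restock 16): 0 + 16 = 16
  Event 4 (return 8): 16 + 8 = 24
  Event 5 (sale 7): sell min(7,24)=7. stock: 24 - 7 = 17. total_sold = 22
  Event 6 (restock 9): 17 + 9 = 26
  Event 7 (sale 10): sell min(10,26)=10. stock: 26 - 10 = 16. total_sold = 32
  Event 8 (sale 16): sell min(16,16)=16. stock: 16 - 16 = 0. total_sold = 48
Final: stock = 0, total_sold = 48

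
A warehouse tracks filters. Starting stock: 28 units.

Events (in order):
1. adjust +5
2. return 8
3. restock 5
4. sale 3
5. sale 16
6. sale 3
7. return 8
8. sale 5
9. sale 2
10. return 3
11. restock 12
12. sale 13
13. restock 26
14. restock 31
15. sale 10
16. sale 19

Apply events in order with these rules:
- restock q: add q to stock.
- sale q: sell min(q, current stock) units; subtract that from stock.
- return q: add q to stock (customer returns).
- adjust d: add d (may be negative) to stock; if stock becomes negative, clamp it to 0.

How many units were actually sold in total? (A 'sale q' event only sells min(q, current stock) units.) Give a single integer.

Answer: 71

Derivation:
Processing events:
Start: stock = 28
  Event 1 (adjust +5): 28 + 5 = 33
  Event 2 (return 8): 33 + 8 = 41
  Event 3 (restock 5): 41 + 5 = 46
  Event 4 (sale 3): sell min(3,46)=3. stock: 46 - 3 = 43. total_sold = 3
  Event 5 (sale 16): sell min(16,43)=16. stock: 43 - 16 = 27. total_sold = 19
  Event 6 (sale 3): sell min(3,27)=3. stock: 27 - 3 = 24. total_sold = 22
  Event 7 (return 8): 24 + 8 = 32
  Event 8 (sale 5): sell min(5,32)=5. stock: 32 - 5 = 27. total_sold = 27
  Event 9 (sale 2): sell min(2,27)=2. stock: 27 - 2 = 25. total_sold = 29
  Event 10 (return 3): 25 + 3 = 28
  Event 11 (restock 12): 28 + 12 = 40
  Event 12 (sale 13): sell min(13,40)=13. stock: 40 - 13 = 27. total_sold = 42
  Event 13 (restock 26): 27 + 26 = 53
  Event 14 (restock 31): 53 + 31 = 84
  Event 15 (sale 10): sell min(10,84)=10. stock: 84 - 10 = 74. total_sold = 52
  Event 16 (sale 19): sell min(19,74)=19. stock: 74 - 19 = 55. total_sold = 71
Final: stock = 55, total_sold = 71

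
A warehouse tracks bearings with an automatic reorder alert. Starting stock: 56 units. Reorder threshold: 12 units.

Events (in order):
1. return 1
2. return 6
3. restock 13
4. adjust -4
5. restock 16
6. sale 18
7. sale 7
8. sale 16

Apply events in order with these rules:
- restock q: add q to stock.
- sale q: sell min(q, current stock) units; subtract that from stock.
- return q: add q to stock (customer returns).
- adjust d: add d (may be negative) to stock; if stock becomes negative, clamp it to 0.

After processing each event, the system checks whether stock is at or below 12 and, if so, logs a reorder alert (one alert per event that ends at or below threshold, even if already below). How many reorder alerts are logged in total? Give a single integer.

Answer: 0

Derivation:
Processing events:
Start: stock = 56
  Event 1 (return 1): 56 + 1 = 57
  Event 2 (return 6): 57 + 6 = 63
  Event 3 (restock 13): 63 + 13 = 76
  Event 4 (adjust -4): 76 + -4 = 72
  Event 5 (restock 16): 72 + 16 = 88
  Event 6 (sale 18): sell min(18,88)=18. stock: 88 - 18 = 70. total_sold = 18
  Event 7 (sale 7): sell min(7,70)=7. stock: 70 - 7 = 63. total_sold = 25
  Event 8 (sale 16): sell min(16,63)=16. stock: 63 - 16 = 47. total_sold = 41
Final: stock = 47, total_sold = 41

Checking against threshold 12:
  After event 1: stock=57 > 12
  After event 2: stock=63 > 12
  After event 3: stock=76 > 12
  After event 4: stock=72 > 12
  After event 5: stock=88 > 12
  After event 6: stock=70 > 12
  After event 7: stock=63 > 12
  After event 8: stock=47 > 12
Alert events: []. Count = 0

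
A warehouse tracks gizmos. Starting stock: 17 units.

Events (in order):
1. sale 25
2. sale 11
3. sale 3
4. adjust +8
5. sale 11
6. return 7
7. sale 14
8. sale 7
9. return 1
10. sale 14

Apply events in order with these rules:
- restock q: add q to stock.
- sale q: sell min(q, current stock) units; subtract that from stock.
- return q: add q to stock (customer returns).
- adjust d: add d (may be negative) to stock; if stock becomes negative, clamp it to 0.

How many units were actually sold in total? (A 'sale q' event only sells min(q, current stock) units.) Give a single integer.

Answer: 33

Derivation:
Processing events:
Start: stock = 17
  Event 1 (sale 25): sell min(25,17)=17. stock: 17 - 17 = 0. total_sold = 17
  Event 2 (sale 11): sell min(11,0)=0. stock: 0 - 0 = 0. total_sold = 17
  Event 3 (sale 3): sell min(3,0)=0. stock: 0 - 0 = 0. total_sold = 17
  Event 4 (adjust +8): 0 + 8 = 8
  Event 5 (sale 11): sell min(11,8)=8. stock: 8 - 8 = 0. total_sold = 25
  Event 6 (return 7): 0 + 7 = 7
  Event 7 (sale 14): sell min(14,7)=7. stock: 7 - 7 = 0. total_sold = 32
  Event 8 (sale 7): sell min(7,0)=0. stock: 0 - 0 = 0. total_sold = 32
  Event 9 (return 1): 0 + 1 = 1
  Event 10 (sale 14): sell min(14,1)=1. stock: 1 - 1 = 0. total_sold = 33
Final: stock = 0, total_sold = 33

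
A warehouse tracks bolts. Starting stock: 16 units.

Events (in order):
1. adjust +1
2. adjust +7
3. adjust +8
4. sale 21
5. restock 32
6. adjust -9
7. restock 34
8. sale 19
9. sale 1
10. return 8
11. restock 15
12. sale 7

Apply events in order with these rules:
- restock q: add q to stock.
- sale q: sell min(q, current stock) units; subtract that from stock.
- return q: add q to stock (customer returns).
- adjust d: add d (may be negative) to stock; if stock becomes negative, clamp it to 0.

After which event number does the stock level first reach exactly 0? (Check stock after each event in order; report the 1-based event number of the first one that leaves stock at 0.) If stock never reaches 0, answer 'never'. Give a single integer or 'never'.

Processing events:
Start: stock = 16
  Event 1 (adjust +1): 16 + 1 = 17
  Event 2 (adjust +7): 17 + 7 = 24
  Event 3 (adjust +8): 24 + 8 = 32
  Event 4 (sale 21): sell min(21,32)=21. stock: 32 - 21 = 11. total_sold = 21
  Event 5 (restock 32): 11 + 32 = 43
  Event 6 (adjust -9): 43 + -9 = 34
  Event 7 (restock 34): 34 + 34 = 68
  Event 8 (sale 19): sell min(19,68)=19. stock: 68 - 19 = 49. total_sold = 40
  Event 9 (sale 1): sell min(1,49)=1. stock: 49 - 1 = 48. total_sold = 41
  Event 10 (return 8): 48 + 8 = 56
  Event 11 (restock 15): 56 + 15 = 71
  Event 12 (sale 7): sell min(7,71)=7. stock: 71 - 7 = 64. total_sold = 48
Final: stock = 64, total_sold = 48

Stock never reaches 0.

Answer: never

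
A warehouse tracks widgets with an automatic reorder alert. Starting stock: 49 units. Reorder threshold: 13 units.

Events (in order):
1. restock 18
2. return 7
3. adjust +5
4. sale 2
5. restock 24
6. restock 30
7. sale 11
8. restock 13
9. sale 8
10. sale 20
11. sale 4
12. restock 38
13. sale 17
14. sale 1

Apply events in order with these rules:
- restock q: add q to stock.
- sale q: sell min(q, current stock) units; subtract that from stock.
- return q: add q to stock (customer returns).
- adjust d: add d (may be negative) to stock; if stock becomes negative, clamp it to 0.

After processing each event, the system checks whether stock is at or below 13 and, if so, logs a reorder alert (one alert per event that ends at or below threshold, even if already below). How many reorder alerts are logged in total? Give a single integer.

Processing events:
Start: stock = 49
  Event 1 (restock 18): 49 + 18 = 67
  Event 2 (return 7): 67 + 7 = 74
  Event 3 (adjust +5): 74 + 5 = 79
  Event 4 (sale 2): sell min(2,79)=2. stock: 79 - 2 = 77. total_sold = 2
  Event 5 (restock 24): 77 + 24 = 101
  Event 6 (restock 30): 101 + 30 = 131
  Event 7 (sale 11): sell min(11,131)=11. stock: 131 - 11 = 120. total_sold = 13
  Event 8 (restock 13): 120 + 13 = 133
  Event 9 (sale 8): sell min(8,133)=8. stock: 133 - 8 = 125. total_sold = 21
  Event 10 (sale 20): sell min(20,125)=20. stock: 125 - 20 = 105. total_sold = 41
  Event 11 (sale 4): sell min(4,105)=4. stock: 105 - 4 = 101. total_sold = 45
  Event 12 (restock 38): 101 + 38 = 139
  Event 13 (sale 17): sell min(17,139)=17. stock: 139 - 17 = 122. total_sold = 62
  Event 14 (sale 1): sell min(1,122)=1. stock: 122 - 1 = 121. total_sold = 63
Final: stock = 121, total_sold = 63

Checking against threshold 13:
  After event 1: stock=67 > 13
  After event 2: stock=74 > 13
  After event 3: stock=79 > 13
  After event 4: stock=77 > 13
  After event 5: stock=101 > 13
  After event 6: stock=131 > 13
  After event 7: stock=120 > 13
  After event 8: stock=133 > 13
  After event 9: stock=125 > 13
  After event 10: stock=105 > 13
  After event 11: stock=101 > 13
  After event 12: stock=139 > 13
  After event 13: stock=122 > 13
  After event 14: stock=121 > 13
Alert events: []. Count = 0

Answer: 0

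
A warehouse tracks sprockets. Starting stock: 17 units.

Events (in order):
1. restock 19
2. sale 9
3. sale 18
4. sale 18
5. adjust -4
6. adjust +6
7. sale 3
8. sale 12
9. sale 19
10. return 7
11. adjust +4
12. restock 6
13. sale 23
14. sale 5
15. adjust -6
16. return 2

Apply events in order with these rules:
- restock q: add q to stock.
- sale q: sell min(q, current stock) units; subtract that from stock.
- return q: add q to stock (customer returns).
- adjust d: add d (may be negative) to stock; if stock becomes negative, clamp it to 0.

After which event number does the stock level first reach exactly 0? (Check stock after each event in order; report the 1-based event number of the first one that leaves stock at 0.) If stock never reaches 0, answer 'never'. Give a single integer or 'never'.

Answer: 4

Derivation:
Processing events:
Start: stock = 17
  Event 1 (restock 19): 17 + 19 = 36
  Event 2 (sale 9): sell min(9,36)=9. stock: 36 - 9 = 27. total_sold = 9
  Event 3 (sale 18): sell min(18,27)=18. stock: 27 - 18 = 9. total_sold = 27
  Event 4 (sale 18): sell min(18,9)=9. stock: 9 - 9 = 0. total_sold = 36
  Event 5 (adjust -4): 0 + -4 = 0 (clamped to 0)
  Event 6 (adjust +6): 0 + 6 = 6
  Event 7 (sale 3): sell min(3,6)=3. stock: 6 - 3 = 3. total_sold = 39
  Event 8 (sale 12): sell min(12,3)=3. stock: 3 - 3 = 0. total_sold = 42
  Event 9 (sale 19): sell min(19,0)=0. stock: 0 - 0 = 0. total_sold = 42
  Event 10 (return 7): 0 + 7 = 7
  Event 11 (adjust +4): 7 + 4 = 11
  Event 12 (restock 6): 11 + 6 = 17
  Event 13 (sale 23): sell min(23,17)=17. stock: 17 - 17 = 0. total_sold = 59
  Event 14 (sale 5): sell min(5,0)=0. stock: 0 - 0 = 0. total_sold = 59
  Event 15 (adjust -6): 0 + -6 = 0 (clamped to 0)
  Event 16 (return 2): 0 + 2 = 2
Final: stock = 2, total_sold = 59

First zero at event 4.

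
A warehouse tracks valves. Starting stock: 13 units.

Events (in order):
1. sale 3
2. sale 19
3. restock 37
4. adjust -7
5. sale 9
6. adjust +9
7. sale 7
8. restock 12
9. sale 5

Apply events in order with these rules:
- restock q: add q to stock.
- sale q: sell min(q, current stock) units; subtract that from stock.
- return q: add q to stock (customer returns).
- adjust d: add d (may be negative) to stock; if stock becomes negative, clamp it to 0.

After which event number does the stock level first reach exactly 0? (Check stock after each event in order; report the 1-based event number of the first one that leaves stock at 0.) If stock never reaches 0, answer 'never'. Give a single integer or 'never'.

Answer: 2

Derivation:
Processing events:
Start: stock = 13
  Event 1 (sale 3): sell min(3,13)=3. stock: 13 - 3 = 10. total_sold = 3
  Event 2 (sale 19): sell min(19,10)=10. stock: 10 - 10 = 0. total_sold = 13
  Event 3 (restock 37): 0 + 37 = 37
  Event 4 (adjust -7): 37 + -7 = 30
  Event 5 (sale 9): sell min(9,30)=9. stock: 30 - 9 = 21. total_sold = 22
  Event 6 (adjust +9): 21 + 9 = 30
  Event 7 (sale 7): sell min(7,30)=7. stock: 30 - 7 = 23. total_sold = 29
  Event 8 (restock 12): 23 + 12 = 35
  Event 9 (sale 5): sell min(5,35)=5. stock: 35 - 5 = 30. total_sold = 34
Final: stock = 30, total_sold = 34

First zero at event 2.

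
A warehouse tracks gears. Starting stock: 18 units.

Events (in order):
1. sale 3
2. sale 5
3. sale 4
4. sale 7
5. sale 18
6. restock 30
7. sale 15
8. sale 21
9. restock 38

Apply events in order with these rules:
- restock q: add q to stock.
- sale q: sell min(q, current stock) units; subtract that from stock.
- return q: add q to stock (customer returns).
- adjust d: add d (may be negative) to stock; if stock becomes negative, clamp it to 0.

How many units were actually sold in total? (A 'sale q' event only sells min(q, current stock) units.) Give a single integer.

Processing events:
Start: stock = 18
  Event 1 (sale 3): sell min(3,18)=3. stock: 18 - 3 = 15. total_sold = 3
  Event 2 (sale 5): sell min(5,15)=5. stock: 15 - 5 = 10. total_sold = 8
  Event 3 (sale 4): sell min(4,10)=4. stock: 10 - 4 = 6. total_sold = 12
  Event 4 (sale 7): sell min(7,6)=6. stock: 6 - 6 = 0. total_sold = 18
  Event 5 (sale 18): sell min(18,0)=0. stock: 0 - 0 = 0. total_sold = 18
  Event 6 (restock 30): 0 + 30 = 30
  Event 7 (sale 15): sell min(15,30)=15. stock: 30 - 15 = 15. total_sold = 33
  Event 8 (sale 21): sell min(21,15)=15. stock: 15 - 15 = 0. total_sold = 48
  Event 9 (restock 38): 0 + 38 = 38
Final: stock = 38, total_sold = 48

Answer: 48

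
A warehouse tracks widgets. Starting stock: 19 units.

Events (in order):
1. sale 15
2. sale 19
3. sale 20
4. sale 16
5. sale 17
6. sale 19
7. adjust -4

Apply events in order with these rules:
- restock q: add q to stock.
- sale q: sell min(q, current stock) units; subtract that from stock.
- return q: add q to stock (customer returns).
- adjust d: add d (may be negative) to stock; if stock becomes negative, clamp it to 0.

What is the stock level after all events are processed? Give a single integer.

Processing events:
Start: stock = 19
  Event 1 (sale 15): sell min(15,19)=15. stock: 19 - 15 = 4. total_sold = 15
  Event 2 (sale 19): sell min(19,4)=4. stock: 4 - 4 = 0. total_sold = 19
  Event 3 (sale 20): sell min(20,0)=0. stock: 0 - 0 = 0. total_sold = 19
  Event 4 (sale 16): sell min(16,0)=0. stock: 0 - 0 = 0. total_sold = 19
  Event 5 (sale 17): sell min(17,0)=0. stock: 0 - 0 = 0. total_sold = 19
  Event 6 (sale 19): sell min(19,0)=0. stock: 0 - 0 = 0. total_sold = 19
  Event 7 (adjust -4): 0 + -4 = 0 (clamped to 0)
Final: stock = 0, total_sold = 19

Answer: 0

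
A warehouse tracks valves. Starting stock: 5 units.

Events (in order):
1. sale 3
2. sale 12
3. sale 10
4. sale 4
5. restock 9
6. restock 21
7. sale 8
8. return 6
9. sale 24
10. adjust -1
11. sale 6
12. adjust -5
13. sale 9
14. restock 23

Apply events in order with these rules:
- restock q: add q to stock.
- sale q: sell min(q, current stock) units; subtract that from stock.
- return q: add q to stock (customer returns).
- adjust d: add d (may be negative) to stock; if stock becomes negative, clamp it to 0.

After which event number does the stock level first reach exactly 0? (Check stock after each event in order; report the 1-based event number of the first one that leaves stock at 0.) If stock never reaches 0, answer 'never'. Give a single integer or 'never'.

Processing events:
Start: stock = 5
  Event 1 (sale 3): sell min(3,5)=3. stock: 5 - 3 = 2. total_sold = 3
  Event 2 (sale 12): sell min(12,2)=2. stock: 2 - 2 = 0. total_sold = 5
  Event 3 (sale 10): sell min(10,0)=0. stock: 0 - 0 = 0. total_sold = 5
  Event 4 (sale 4): sell min(4,0)=0. stock: 0 - 0 = 0. total_sold = 5
  Event 5 (restock 9): 0 + 9 = 9
  Event 6 (restock 21): 9 + 21 = 30
  Event 7 (sale 8): sell min(8,30)=8. stock: 30 - 8 = 22. total_sold = 13
  Event 8 (return 6): 22 + 6 = 28
  Event 9 (sale 24): sell min(24,28)=24. stock: 28 - 24 = 4. total_sold = 37
  Event 10 (adjust -1): 4 + -1 = 3
  Event 11 (sale 6): sell min(6,3)=3. stock: 3 - 3 = 0. total_sold = 40
  Event 12 (adjust -5): 0 + -5 = 0 (clamped to 0)
  Event 13 (sale 9): sell min(9,0)=0. stock: 0 - 0 = 0. total_sold = 40
  Event 14 (restock 23): 0 + 23 = 23
Final: stock = 23, total_sold = 40

First zero at event 2.

Answer: 2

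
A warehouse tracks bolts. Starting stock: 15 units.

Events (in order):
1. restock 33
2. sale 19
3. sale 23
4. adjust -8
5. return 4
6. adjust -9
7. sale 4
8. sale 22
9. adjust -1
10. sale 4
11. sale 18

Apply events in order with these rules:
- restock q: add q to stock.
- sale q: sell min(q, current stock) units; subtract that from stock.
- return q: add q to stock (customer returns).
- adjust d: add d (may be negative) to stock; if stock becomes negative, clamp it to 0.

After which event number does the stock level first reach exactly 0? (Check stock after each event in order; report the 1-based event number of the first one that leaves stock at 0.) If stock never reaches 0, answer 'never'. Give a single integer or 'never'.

Answer: 4

Derivation:
Processing events:
Start: stock = 15
  Event 1 (restock 33): 15 + 33 = 48
  Event 2 (sale 19): sell min(19,48)=19. stock: 48 - 19 = 29. total_sold = 19
  Event 3 (sale 23): sell min(23,29)=23. stock: 29 - 23 = 6. total_sold = 42
  Event 4 (adjust -8): 6 + -8 = 0 (clamped to 0)
  Event 5 (return 4): 0 + 4 = 4
  Event 6 (adjust -9): 4 + -9 = 0 (clamped to 0)
  Event 7 (sale 4): sell min(4,0)=0. stock: 0 - 0 = 0. total_sold = 42
  Event 8 (sale 22): sell min(22,0)=0. stock: 0 - 0 = 0. total_sold = 42
  Event 9 (adjust -1): 0 + -1 = 0 (clamped to 0)
  Event 10 (sale 4): sell min(4,0)=0. stock: 0 - 0 = 0. total_sold = 42
  Event 11 (sale 18): sell min(18,0)=0. stock: 0 - 0 = 0. total_sold = 42
Final: stock = 0, total_sold = 42

First zero at event 4.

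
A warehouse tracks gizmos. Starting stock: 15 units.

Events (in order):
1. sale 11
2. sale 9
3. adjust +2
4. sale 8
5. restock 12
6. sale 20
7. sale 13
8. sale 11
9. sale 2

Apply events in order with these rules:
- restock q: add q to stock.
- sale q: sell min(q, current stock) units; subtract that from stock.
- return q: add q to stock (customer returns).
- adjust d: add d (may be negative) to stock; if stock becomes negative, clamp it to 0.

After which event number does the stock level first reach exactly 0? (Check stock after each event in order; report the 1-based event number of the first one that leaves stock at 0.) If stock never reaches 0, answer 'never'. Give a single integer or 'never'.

Processing events:
Start: stock = 15
  Event 1 (sale 11): sell min(11,15)=11. stock: 15 - 11 = 4. total_sold = 11
  Event 2 (sale 9): sell min(9,4)=4. stock: 4 - 4 = 0. total_sold = 15
  Event 3 (adjust +2): 0 + 2 = 2
  Event 4 (sale 8): sell min(8,2)=2. stock: 2 - 2 = 0. total_sold = 17
  Event 5 (restock 12): 0 + 12 = 12
  Event 6 (sale 20): sell min(20,12)=12. stock: 12 - 12 = 0. total_sold = 29
  Event 7 (sale 13): sell min(13,0)=0. stock: 0 - 0 = 0. total_sold = 29
  Event 8 (sale 11): sell min(11,0)=0. stock: 0 - 0 = 0. total_sold = 29
  Event 9 (sale 2): sell min(2,0)=0. stock: 0 - 0 = 0. total_sold = 29
Final: stock = 0, total_sold = 29

First zero at event 2.

Answer: 2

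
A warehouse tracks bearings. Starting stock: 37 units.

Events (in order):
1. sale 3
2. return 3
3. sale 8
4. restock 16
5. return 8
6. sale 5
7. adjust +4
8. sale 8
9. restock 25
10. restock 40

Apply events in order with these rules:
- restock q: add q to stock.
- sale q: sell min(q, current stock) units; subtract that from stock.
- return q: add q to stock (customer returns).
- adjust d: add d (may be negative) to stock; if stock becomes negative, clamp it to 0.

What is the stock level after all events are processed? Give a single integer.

Processing events:
Start: stock = 37
  Event 1 (sale 3): sell min(3,37)=3. stock: 37 - 3 = 34. total_sold = 3
  Event 2 (return 3): 34 + 3 = 37
  Event 3 (sale 8): sell min(8,37)=8. stock: 37 - 8 = 29. total_sold = 11
  Event 4 (restock 16): 29 + 16 = 45
  Event 5 (return 8): 45 + 8 = 53
  Event 6 (sale 5): sell min(5,53)=5. stock: 53 - 5 = 48. total_sold = 16
  Event 7 (adjust +4): 48 + 4 = 52
  Event 8 (sale 8): sell min(8,52)=8. stock: 52 - 8 = 44. total_sold = 24
  Event 9 (restock 25): 44 + 25 = 69
  Event 10 (restock 40): 69 + 40 = 109
Final: stock = 109, total_sold = 24

Answer: 109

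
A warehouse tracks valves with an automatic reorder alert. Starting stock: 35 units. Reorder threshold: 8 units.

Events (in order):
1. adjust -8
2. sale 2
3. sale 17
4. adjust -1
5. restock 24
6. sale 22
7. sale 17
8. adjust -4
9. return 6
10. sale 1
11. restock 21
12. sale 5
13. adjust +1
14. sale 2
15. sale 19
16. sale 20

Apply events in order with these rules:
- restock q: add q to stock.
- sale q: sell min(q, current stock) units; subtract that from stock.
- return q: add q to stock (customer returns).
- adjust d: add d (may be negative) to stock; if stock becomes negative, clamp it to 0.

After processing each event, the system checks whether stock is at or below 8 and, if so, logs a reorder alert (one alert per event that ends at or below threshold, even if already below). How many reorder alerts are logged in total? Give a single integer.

Answer: 8

Derivation:
Processing events:
Start: stock = 35
  Event 1 (adjust -8): 35 + -8 = 27
  Event 2 (sale 2): sell min(2,27)=2. stock: 27 - 2 = 25. total_sold = 2
  Event 3 (sale 17): sell min(17,25)=17. stock: 25 - 17 = 8. total_sold = 19
  Event 4 (adjust -1): 8 + -1 = 7
  Event 5 (restock 24): 7 + 24 = 31
  Event 6 (sale 22): sell min(22,31)=22. stock: 31 - 22 = 9. total_sold = 41
  Event 7 (sale 17): sell min(17,9)=9. stock: 9 - 9 = 0. total_sold = 50
  Event 8 (adjust -4): 0 + -4 = 0 (clamped to 0)
  Event 9 (return 6): 0 + 6 = 6
  Event 10 (sale 1): sell min(1,6)=1. stock: 6 - 1 = 5. total_sold = 51
  Event 11 (restock 21): 5 + 21 = 26
  Event 12 (sale 5): sell min(5,26)=5. stock: 26 - 5 = 21. total_sold = 56
  Event 13 (adjust +1): 21 + 1 = 22
  Event 14 (sale 2): sell min(2,22)=2. stock: 22 - 2 = 20. total_sold = 58
  Event 15 (sale 19): sell min(19,20)=19. stock: 20 - 19 = 1. total_sold = 77
  Event 16 (sale 20): sell min(20,1)=1. stock: 1 - 1 = 0. total_sold = 78
Final: stock = 0, total_sold = 78

Checking against threshold 8:
  After event 1: stock=27 > 8
  After event 2: stock=25 > 8
  After event 3: stock=8 <= 8 -> ALERT
  After event 4: stock=7 <= 8 -> ALERT
  After event 5: stock=31 > 8
  After event 6: stock=9 > 8
  After event 7: stock=0 <= 8 -> ALERT
  After event 8: stock=0 <= 8 -> ALERT
  After event 9: stock=6 <= 8 -> ALERT
  After event 10: stock=5 <= 8 -> ALERT
  After event 11: stock=26 > 8
  After event 12: stock=21 > 8
  After event 13: stock=22 > 8
  After event 14: stock=20 > 8
  After event 15: stock=1 <= 8 -> ALERT
  After event 16: stock=0 <= 8 -> ALERT
Alert events: [3, 4, 7, 8, 9, 10, 15, 16]. Count = 8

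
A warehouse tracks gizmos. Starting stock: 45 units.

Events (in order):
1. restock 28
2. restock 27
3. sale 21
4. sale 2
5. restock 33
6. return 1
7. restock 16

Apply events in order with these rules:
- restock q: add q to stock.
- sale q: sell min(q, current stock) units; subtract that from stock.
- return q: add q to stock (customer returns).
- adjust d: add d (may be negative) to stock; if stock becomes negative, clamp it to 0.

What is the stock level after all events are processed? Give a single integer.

Processing events:
Start: stock = 45
  Event 1 (restock 28): 45 + 28 = 73
  Event 2 (restock 27): 73 + 27 = 100
  Event 3 (sale 21): sell min(21,100)=21. stock: 100 - 21 = 79. total_sold = 21
  Event 4 (sale 2): sell min(2,79)=2. stock: 79 - 2 = 77. total_sold = 23
  Event 5 (restock 33): 77 + 33 = 110
  Event 6 (return 1): 110 + 1 = 111
  Event 7 (restock 16): 111 + 16 = 127
Final: stock = 127, total_sold = 23

Answer: 127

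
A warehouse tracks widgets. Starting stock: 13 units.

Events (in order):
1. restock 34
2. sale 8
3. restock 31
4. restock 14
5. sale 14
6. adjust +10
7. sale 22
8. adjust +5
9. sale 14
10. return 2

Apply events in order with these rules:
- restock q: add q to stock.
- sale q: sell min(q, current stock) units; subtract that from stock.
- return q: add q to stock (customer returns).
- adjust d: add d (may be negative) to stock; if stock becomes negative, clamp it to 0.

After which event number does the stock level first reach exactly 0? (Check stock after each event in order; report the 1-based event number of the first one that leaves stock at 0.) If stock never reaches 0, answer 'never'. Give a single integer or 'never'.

Answer: never

Derivation:
Processing events:
Start: stock = 13
  Event 1 (restock 34): 13 + 34 = 47
  Event 2 (sale 8): sell min(8,47)=8. stock: 47 - 8 = 39. total_sold = 8
  Event 3 (restock 31): 39 + 31 = 70
  Event 4 (restock 14): 70 + 14 = 84
  Event 5 (sale 14): sell min(14,84)=14. stock: 84 - 14 = 70. total_sold = 22
  Event 6 (adjust +10): 70 + 10 = 80
  Event 7 (sale 22): sell min(22,80)=22. stock: 80 - 22 = 58. total_sold = 44
  Event 8 (adjust +5): 58 + 5 = 63
  Event 9 (sale 14): sell min(14,63)=14. stock: 63 - 14 = 49. total_sold = 58
  Event 10 (return 2): 49 + 2 = 51
Final: stock = 51, total_sold = 58

Stock never reaches 0.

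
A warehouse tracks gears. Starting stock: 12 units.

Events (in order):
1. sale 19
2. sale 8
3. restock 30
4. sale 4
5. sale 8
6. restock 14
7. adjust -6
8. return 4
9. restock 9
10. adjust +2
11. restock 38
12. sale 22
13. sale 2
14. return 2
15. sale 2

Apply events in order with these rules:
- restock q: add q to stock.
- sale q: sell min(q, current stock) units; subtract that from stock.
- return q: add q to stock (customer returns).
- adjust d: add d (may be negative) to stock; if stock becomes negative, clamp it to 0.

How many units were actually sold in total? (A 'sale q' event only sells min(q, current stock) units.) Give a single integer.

Answer: 50

Derivation:
Processing events:
Start: stock = 12
  Event 1 (sale 19): sell min(19,12)=12. stock: 12 - 12 = 0. total_sold = 12
  Event 2 (sale 8): sell min(8,0)=0. stock: 0 - 0 = 0. total_sold = 12
  Event 3 (restock 30): 0 + 30 = 30
  Event 4 (sale 4): sell min(4,30)=4. stock: 30 - 4 = 26. total_sold = 16
  Event 5 (sale 8): sell min(8,26)=8. stock: 26 - 8 = 18. total_sold = 24
  Event 6 (restock 14): 18 + 14 = 32
  Event 7 (adjust -6): 32 + -6 = 26
  Event 8 (return 4): 26 + 4 = 30
  Event 9 (restock 9): 30 + 9 = 39
  Event 10 (adjust +2): 39 + 2 = 41
  Event 11 (restock 38): 41 + 38 = 79
  Event 12 (sale 22): sell min(22,79)=22. stock: 79 - 22 = 57. total_sold = 46
  Event 13 (sale 2): sell min(2,57)=2. stock: 57 - 2 = 55. total_sold = 48
  Event 14 (return 2): 55 + 2 = 57
  Event 15 (sale 2): sell min(2,57)=2. stock: 57 - 2 = 55. total_sold = 50
Final: stock = 55, total_sold = 50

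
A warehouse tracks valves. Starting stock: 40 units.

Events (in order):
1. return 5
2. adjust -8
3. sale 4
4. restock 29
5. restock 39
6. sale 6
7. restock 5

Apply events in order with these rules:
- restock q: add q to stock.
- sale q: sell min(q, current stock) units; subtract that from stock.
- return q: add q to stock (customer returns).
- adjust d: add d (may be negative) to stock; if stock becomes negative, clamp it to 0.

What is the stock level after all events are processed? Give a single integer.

Answer: 100

Derivation:
Processing events:
Start: stock = 40
  Event 1 (return 5): 40 + 5 = 45
  Event 2 (adjust -8): 45 + -8 = 37
  Event 3 (sale 4): sell min(4,37)=4. stock: 37 - 4 = 33. total_sold = 4
  Event 4 (restock 29): 33 + 29 = 62
  Event 5 (restock 39): 62 + 39 = 101
  Event 6 (sale 6): sell min(6,101)=6. stock: 101 - 6 = 95. total_sold = 10
  Event 7 (restock 5): 95 + 5 = 100
Final: stock = 100, total_sold = 10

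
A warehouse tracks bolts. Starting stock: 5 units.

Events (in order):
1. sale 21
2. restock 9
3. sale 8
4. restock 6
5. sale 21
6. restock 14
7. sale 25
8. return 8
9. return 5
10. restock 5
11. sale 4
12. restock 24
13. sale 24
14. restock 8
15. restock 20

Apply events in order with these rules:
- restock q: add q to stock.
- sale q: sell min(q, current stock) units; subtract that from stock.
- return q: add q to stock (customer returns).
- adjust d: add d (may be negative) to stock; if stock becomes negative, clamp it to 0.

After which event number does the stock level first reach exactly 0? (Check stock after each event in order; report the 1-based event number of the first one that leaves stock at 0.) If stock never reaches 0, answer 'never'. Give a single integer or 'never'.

Processing events:
Start: stock = 5
  Event 1 (sale 21): sell min(21,5)=5. stock: 5 - 5 = 0. total_sold = 5
  Event 2 (restock 9): 0 + 9 = 9
  Event 3 (sale 8): sell min(8,9)=8. stock: 9 - 8 = 1. total_sold = 13
  Event 4 (restock 6): 1 + 6 = 7
  Event 5 (sale 21): sell min(21,7)=7. stock: 7 - 7 = 0. total_sold = 20
  Event 6 (restock 14): 0 + 14 = 14
  Event 7 (sale 25): sell min(25,14)=14. stock: 14 - 14 = 0. total_sold = 34
  Event 8 (return 8): 0 + 8 = 8
  Event 9 (return 5): 8 + 5 = 13
  Event 10 (restock 5): 13 + 5 = 18
  Event 11 (sale 4): sell min(4,18)=4. stock: 18 - 4 = 14. total_sold = 38
  Event 12 (restock 24): 14 + 24 = 38
  Event 13 (sale 24): sell min(24,38)=24. stock: 38 - 24 = 14. total_sold = 62
  Event 14 (restock 8): 14 + 8 = 22
  Event 15 (restock 20): 22 + 20 = 42
Final: stock = 42, total_sold = 62

First zero at event 1.

Answer: 1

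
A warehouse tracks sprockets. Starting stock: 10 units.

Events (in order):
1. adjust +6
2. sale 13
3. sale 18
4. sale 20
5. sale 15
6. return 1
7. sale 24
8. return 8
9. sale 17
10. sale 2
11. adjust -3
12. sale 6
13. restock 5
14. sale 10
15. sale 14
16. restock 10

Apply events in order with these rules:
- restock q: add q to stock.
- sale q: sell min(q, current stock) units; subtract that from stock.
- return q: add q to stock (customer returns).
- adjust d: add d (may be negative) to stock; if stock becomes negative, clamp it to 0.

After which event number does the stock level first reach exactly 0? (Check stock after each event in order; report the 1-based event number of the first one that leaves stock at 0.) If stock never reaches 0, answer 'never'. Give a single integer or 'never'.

Processing events:
Start: stock = 10
  Event 1 (adjust +6): 10 + 6 = 16
  Event 2 (sale 13): sell min(13,16)=13. stock: 16 - 13 = 3. total_sold = 13
  Event 3 (sale 18): sell min(18,3)=3. stock: 3 - 3 = 0. total_sold = 16
  Event 4 (sale 20): sell min(20,0)=0. stock: 0 - 0 = 0. total_sold = 16
  Event 5 (sale 15): sell min(15,0)=0. stock: 0 - 0 = 0. total_sold = 16
  Event 6 (return 1): 0 + 1 = 1
  Event 7 (sale 24): sell min(24,1)=1. stock: 1 - 1 = 0. total_sold = 17
  Event 8 (return 8): 0 + 8 = 8
  Event 9 (sale 17): sell min(17,8)=8. stock: 8 - 8 = 0. total_sold = 25
  Event 10 (sale 2): sell min(2,0)=0. stock: 0 - 0 = 0. total_sold = 25
  Event 11 (adjust -3): 0 + -3 = 0 (clamped to 0)
  Event 12 (sale 6): sell min(6,0)=0. stock: 0 - 0 = 0. total_sold = 25
  Event 13 (restock 5): 0 + 5 = 5
  Event 14 (sale 10): sell min(10,5)=5. stock: 5 - 5 = 0. total_sold = 30
  Event 15 (sale 14): sell min(14,0)=0. stock: 0 - 0 = 0. total_sold = 30
  Event 16 (restock 10): 0 + 10 = 10
Final: stock = 10, total_sold = 30

First zero at event 3.

Answer: 3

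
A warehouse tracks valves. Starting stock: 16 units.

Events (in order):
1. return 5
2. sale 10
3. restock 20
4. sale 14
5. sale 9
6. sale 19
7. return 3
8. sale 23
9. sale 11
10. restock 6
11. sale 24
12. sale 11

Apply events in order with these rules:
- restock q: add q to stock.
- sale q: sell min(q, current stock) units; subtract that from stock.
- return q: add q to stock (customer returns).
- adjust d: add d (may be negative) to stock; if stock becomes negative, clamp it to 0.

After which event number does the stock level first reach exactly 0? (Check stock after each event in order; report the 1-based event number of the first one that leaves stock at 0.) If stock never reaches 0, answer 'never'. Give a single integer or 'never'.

Processing events:
Start: stock = 16
  Event 1 (return 5): 16 + 5 = 21
  Event 2 (sale 10): sell min(10,21)=10. stock: 21 - 10 = 11. total_sold = 10
  Event 3 (restock 20): 11 + 20 = 31
  Event 4 (sale 14): sell min(14,31)=14. stock: 31 - 14 = 17. total_sold = 24
  Event 5 (sale 9): sell min(9,17)=9. stock: 17 - 9 = 8. total_sold = 33
  Event 6 (sale 19): sell min(19,8)=8. stock: 8 - 8 = 0. total_sold = 41
  Event 7 (return 3): 0 + 3 = 3
  Event 8 (sale 23): sell min(23,3)=3. stock: 3 - 3 = 0. total_sold = 44
  Event 9 (sale 11): sell min(11,0)=0. stock: 0 - 0 = 0. total_sold = 44
  Event 10 (restock 6): 0 + 6 = 6
  Event 11 (sale 24): sell min(24,6)=6. stock: 6 - 6 = 0. total_sold = 50
  Event 12 (sale 11): sell min(11,0)=0. stock: 0 - 0 = 0. total_sold = 50
Final: stock = 0, total_sold = 50

First zero at event 6.

Answer: 6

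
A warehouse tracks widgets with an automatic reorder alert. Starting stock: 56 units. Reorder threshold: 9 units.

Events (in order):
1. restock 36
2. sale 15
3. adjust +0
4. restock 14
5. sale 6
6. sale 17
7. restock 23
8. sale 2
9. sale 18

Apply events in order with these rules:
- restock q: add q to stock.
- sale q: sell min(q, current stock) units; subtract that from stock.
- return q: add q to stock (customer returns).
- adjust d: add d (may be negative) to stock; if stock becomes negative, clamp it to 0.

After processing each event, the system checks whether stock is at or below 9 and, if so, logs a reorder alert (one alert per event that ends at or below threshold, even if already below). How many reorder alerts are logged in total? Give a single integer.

Answer: 0

Derivation:
Processing events:
Start: stock = 56
  Event 1 (restock 36): 56 + 36 = 92
  Event 2 (sale 15): sell min(15,92)=15. stock: 92 - 15 = 77. total_sold = 15
  Event 3 (adjust +0): 77 + 0 = 77
  Event 4 (restock 14): 77 + 14 = 91
  Event 5 (sale 6): sell min(6,91)=6. stock: 91 - 6 = 85. total_sold = 21
  Event 6 (sale 17): sell min(17,85)=17. stock: 85 - 17 = 68. total_sold = 38
  Event 7 (restock 23): 68 + 23 = 91
  Event 8 (sale 2): sell min(2,91)=2. stock: 91 - 2 = 89. total_sold = 40
  Event 9 (sale 18): sell min(18,89)=18. stock: 89 - 18 = 71. total_sold = 58
Final: stock = 71, total_sold = 58

Checking against threshold 9:
  After event 1: stock=92 > 9
  After event 2: stock=77 > 9
  After event 3: stock=77 > 9
  After event 4: stock=91 > 9
  After event 5: stock=85 > 9
  After event 6: stock=68 > 9
  After event 7: stock=91 > 9
  After event 8: stock=89 > 9
  After event 9: stock=71 > 9
Alert events: []. Count = 0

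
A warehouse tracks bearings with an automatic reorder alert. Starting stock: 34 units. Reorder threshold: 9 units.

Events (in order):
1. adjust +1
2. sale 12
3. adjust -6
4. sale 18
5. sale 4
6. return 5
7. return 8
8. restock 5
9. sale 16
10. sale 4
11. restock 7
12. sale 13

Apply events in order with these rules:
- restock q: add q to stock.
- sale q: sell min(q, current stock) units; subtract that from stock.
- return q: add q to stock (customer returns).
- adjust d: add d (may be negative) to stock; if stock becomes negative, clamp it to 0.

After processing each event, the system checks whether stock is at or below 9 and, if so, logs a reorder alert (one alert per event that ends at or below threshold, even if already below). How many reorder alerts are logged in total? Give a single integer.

Processing events:
Start: stock = 34
  Event 1 (adjust +1): 34 + 1 = 35
  Event 2 (sale 12): sell min(12,35)=12. stock: 35 - 12 = 23. total_sold = 12
  Event 3 (adjust -6): 23 + -6 = 17
  Event 4 (sale 18): sell min(18,17)=17. stock: 17 - 17 = 0. total_sold = 29
  Event 5 (sale 4): sell min(4,0)=0. stock: 0 - 0 = 0. total_sold = 29
  Event 6 (return 5): 0 + 5 = 5
  Event 7 (return 8): 5 + 8 = 13
  Event 8 (restock 5): 13 + 5 = 18
  Event 9 (sale 16): sell min(16,18)=16. stock: 18 - 16 = 2. total_sold = 45
  Event 10 (sale 4): sell min(4,2)=2. stock: 2 - 2 = 0. total_sold = 47
  Event 11 (restock 7): 0 + 7 = 7
  Event 12 (sale 13): sell min(13,7)=7. stock: 7 - 7 = 0. total_sold = 54
Final: stock = 0, total_sold = 54

Checking against threshold 9:
  After event 1: stock=35 > 9
  After event 2: stock=23 > 9
  After event 3: stock=17 > 9
  After event 4: stock=0 <= 9 -> ALERT
  After event 5: stock=0 <= 9 -> ALERT
  After event 6: stock=5 <= 9 -> ALERT
  After event 7: stock=13 > 9
  After event 8: stock=18 > 9
  After event 9: stock=2 <= 9 -> ALERT
  After event 10: stock=0 <= 9 -> ALERT
  After event 11: stock=7 <= 9 -> ALERT
  After event 12: stock=0 <= 9 -> ALERT
Alert events: [4, 5, 6, 9, 10, 11, 12]. Count = 7

Answer: 7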